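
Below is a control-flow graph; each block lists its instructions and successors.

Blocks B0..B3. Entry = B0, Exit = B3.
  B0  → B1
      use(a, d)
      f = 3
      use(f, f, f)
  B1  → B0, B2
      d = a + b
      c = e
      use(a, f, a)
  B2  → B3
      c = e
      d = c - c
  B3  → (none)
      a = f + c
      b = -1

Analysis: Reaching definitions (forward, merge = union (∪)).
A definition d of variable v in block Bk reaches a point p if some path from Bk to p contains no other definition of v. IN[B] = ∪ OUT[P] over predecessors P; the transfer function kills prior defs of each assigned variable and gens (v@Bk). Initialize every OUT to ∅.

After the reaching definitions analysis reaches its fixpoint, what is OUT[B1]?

Converged values:
  B0:   IN={c@B1, d@B1, f@B0}   OUT={c@B1, d@B1, f@B0}
  B1:   IN={c@B1, d@B1, f@B0}   OUT={c@B1, d@B1, f@B0}
  B2:   IN={c@B1, d@B1, f@B0}   OUT={c@B2, d@B2, f@B0}
  B3:   IN={c@B2, d@B2, f@B0}   OUT={a@B3, b@B3, c@B2, d@B2, f@B0}

Merge at B1: IN[B1] = OUT[B0] = {c@B1, d@B1, f@B0}
Applying B1's transfer function to that IN value gives OUT[B1] (row B1 above).

Answer: {c@B1, d@B1, f@B0}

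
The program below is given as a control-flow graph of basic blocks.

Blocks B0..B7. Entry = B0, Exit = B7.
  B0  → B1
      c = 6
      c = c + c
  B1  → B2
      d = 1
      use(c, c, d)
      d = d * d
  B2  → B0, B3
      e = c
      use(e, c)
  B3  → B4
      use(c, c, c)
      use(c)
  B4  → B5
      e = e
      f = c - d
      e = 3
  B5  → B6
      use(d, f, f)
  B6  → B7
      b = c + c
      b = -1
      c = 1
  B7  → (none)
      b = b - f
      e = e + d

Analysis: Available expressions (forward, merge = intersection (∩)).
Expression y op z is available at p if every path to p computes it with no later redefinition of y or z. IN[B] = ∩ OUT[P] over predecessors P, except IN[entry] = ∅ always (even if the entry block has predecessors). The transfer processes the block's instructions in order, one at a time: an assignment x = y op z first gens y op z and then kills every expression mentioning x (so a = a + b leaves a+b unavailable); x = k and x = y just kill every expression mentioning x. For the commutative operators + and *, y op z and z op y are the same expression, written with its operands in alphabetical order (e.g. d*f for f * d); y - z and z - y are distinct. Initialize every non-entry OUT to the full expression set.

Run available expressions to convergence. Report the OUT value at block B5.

Converged values:
  B0:   IN={}   OUT={}
  B1:   IN={}   OUT={}
  B2:   IN={}   OUT={}
  B3:   IN={}   OUT={}
  B4:   IN={}   OUT={c-d}
  B5:   IN={c-d}   OUT={c-d}
  B6:   IN={c-d}   OUT={}
  B7:   IN={}   OUT={}

Merge at B5: IN[B5] = OUT[B4] = {c-d}
Applying B5's transfer function to that IN value gives OUT[B5] (row B5 above).

Answer: {c-d}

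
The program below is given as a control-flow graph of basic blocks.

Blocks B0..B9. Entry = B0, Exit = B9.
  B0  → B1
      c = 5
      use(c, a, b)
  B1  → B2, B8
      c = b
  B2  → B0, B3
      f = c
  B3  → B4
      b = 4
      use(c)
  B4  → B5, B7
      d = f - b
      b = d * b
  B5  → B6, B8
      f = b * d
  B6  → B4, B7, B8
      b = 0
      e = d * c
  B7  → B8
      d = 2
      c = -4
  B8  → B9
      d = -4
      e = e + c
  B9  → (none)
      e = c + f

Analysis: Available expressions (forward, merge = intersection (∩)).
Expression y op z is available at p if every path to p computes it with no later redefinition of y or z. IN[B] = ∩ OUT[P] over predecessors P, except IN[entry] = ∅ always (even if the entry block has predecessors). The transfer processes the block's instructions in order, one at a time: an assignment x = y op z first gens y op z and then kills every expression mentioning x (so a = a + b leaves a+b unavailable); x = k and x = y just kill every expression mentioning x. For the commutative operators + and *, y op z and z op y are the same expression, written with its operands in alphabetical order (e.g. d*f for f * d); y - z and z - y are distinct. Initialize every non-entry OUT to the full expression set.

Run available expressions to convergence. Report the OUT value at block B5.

Fixpoint table:
  B0:   IN={}   OUT={}
  B1:   IN={}   OUT={}
  B2:   IN={}   OUT={}
  B3:   IN={}   OUT={}
  B4:   IN={}   OUT={}
  B5:   IN={}   OUT={b*d}
  B6:   IN={b*d}   OUT={c*d}
  B7:   IN={}   OUT={}
  B8:   IN={}   OUT={}
  B9:   IN={}   OUT={c+f}

Merge at B5: IN[B5] = OUT[B4] = {}
Applying B5's transfer function to that IN value gives OUT[B5] (row B5 above).

Answer: {b*d}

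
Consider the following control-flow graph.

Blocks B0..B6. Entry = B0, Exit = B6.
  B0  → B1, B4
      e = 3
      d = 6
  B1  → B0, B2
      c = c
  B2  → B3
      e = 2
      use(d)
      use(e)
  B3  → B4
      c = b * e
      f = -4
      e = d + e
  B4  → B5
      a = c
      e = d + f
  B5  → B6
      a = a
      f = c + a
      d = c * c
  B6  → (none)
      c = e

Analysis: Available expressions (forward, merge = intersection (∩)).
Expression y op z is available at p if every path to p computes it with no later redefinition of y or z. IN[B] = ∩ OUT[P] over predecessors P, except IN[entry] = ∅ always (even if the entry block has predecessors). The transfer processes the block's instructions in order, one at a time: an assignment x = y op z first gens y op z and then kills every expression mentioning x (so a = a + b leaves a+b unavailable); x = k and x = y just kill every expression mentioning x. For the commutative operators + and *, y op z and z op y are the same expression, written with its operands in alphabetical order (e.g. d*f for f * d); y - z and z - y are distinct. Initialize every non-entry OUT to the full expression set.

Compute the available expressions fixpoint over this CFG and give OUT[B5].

Answer: {a+c, c*c}

Derivation:
Fixpoint table:
  B0:   IN={}   OUT={}
  B1:   IN={}   OUT={}
  B2:   IN={}   OUT={}
  B3:   IN={}   OUT={}
  B4:   IN={}   OUT={d+f}
  B5:   IN={d+f}   OUT={a+c, c*c}
  B6:   IN={a+c, c*c}   OUT={}

Merge at B5: IN[B5] = OUT[B4] = {d+f}
Applying B5's transfer function to that IN value gives OUT[B5] (row B5 above).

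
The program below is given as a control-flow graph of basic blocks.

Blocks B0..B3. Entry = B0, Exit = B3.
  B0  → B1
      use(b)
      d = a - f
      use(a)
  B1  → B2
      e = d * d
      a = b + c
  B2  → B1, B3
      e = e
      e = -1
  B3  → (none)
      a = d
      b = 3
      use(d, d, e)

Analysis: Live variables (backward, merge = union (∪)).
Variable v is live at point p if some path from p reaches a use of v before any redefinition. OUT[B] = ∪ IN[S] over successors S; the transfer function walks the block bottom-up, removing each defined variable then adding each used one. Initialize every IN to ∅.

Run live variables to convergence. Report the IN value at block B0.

Converged values:
  B0:   IN={a, b, c, f}   OUT={b, c, d}
  B1:   IN={b, c, d}   OUT={b, c, d, e}
  B2:   IN={b, c, d, e}   OUT={b, c, d, e}
  B3:   IN={d, e}   OUT={}

Merge at B0: OUT[B0] = IN[B1] = {b, c, d}
Applying B0's transfer function to that OUT value gives IN[B0] (row B0 above).

Answer: {a, b, c, f}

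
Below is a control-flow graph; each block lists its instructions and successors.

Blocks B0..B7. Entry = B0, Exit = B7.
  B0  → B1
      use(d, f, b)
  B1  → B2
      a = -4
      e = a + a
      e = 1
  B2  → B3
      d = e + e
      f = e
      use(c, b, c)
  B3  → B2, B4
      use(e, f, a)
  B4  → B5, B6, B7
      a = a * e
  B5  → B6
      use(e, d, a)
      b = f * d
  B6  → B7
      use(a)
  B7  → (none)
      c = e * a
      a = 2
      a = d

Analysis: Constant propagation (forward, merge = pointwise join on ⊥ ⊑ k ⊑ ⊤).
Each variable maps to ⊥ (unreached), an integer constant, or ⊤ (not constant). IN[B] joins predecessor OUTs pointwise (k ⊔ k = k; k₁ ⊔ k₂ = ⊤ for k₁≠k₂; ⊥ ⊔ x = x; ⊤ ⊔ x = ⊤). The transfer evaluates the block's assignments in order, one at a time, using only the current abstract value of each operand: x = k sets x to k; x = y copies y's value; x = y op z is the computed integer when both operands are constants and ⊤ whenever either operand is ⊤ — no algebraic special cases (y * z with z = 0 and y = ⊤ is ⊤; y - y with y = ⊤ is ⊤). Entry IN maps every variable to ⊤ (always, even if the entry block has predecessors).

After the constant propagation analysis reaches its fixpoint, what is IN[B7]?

Converged values:
  B0:   IN=(all ⊤)   OUT=(all ⊤)
  B1:   IN=(all ⊤)   OUT={a:-4, e:1; rest ⊤}
  B2:   IN={a:-4, e:1; rest ⊤}   OUT={a:-4, d:2, e:1, f:1; rest ⊤}
  B3:   IN={a:-4, d:2, e:1, f:1; rest ⊤}   OUT={a:-4, d:2, e:1, f:1; rest ⊤}
  B4:   IN={a:-4, d:2, e:1, f:1; rest ⊤}   OUT={a:-4, d:2, e:1, f:1; rest ⊤}
  B5:   IN={a:-4, d:2, e:1, f:1; rest ⊤}   OUT={a:-4, b:2, d:2, e:1, f:1; rest ⊤}
  B6:   IN={a:-4, d:2, e:1, f:1; rest ⊤}   OUT={a:-4, d:2, e:1, f:1; rest ⊤}
  B7:   IN={a:-4, d:2, e:1, f:1; rest ⊤}   OUT={a:2, c:-4, d:2, e:1, f:1; rest ⊤}

Merge at B7: IN[B7] = OUT[B4] ⊔ OUT[B6] = {a: -4, b: ⊤, c: ⊤, d: 2, e: 1, f: 1}

Answer: {a: -4, b: ⊤, c: ⊤, d: 2, e: 1, f: 1}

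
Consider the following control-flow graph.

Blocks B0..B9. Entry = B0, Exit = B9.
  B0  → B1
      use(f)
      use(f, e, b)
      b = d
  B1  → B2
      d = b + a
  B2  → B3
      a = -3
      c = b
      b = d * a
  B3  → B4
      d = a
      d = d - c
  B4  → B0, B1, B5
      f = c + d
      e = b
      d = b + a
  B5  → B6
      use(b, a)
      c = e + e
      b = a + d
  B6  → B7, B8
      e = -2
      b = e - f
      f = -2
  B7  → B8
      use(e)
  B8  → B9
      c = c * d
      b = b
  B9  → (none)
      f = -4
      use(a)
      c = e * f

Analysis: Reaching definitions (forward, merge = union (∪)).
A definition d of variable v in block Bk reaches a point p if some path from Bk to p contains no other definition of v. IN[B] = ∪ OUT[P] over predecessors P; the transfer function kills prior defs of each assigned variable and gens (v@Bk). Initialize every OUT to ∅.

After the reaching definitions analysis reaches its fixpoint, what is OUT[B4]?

Answer: {a@B2, b@B2, c@B2, d@B4, e@B4, f@B4}

Derivation:
Converged values:
  B0:  IN={a@B2, b@B2, c@B2, d@B4, e@B4, f@B4}  OUT={a@B2, b@B0, c@B2, d@B4, e@B4, f@B4}
  B1:  IN={a@B2, b@B0, b@B2, c@B2, d@B4, e@B4, f@B4}  OUT={a@B2, b@B0, b@B2, c@B2, d@B1, e@B4, f@B4}
  B2:  IN={a@B2, b@B0, b@B2, c@B2, d@B1, e@B4, f@B4}  OUT={a@B2, b@B2, c@B2, d@B1, e@B4, f@B4}
  B3:  IN={a@B2, b@B2, c@B2, d@B1, e@B4, f@B4}  OUT={a@B2, b@B2, c@B2, d@B3, e@B4, f@B4}
  B4:  IN={a@B2, b@B2, c@B2, d@B3, e@B4, f@B4}  OUT={a@B2, b@B2, c@B2, d@B4, e@B4, f@B4}
  B5:  IN={a@B2, b@B2, c@B2, d@B4, e@B4, f@B4}  OUT={a@B2, b@B5, c@B5, d@B4, e@B4, f@B4}
  B6:  IN={a@B2, b@B5, c@B5, d@B4, e@B4, f@B4}  OUT={a@B2, b@B6, c@B5, d@B4, e@B6, f@B6}
  B7:  IN={a@B2, b@B6, c@B5, d@B4, e@B6, f@B6}  OUT={a@B2, b@B6, c@B5, d@B4, e@B6, f@B6}
  B8:  IN={a@B2, b@B6, c@B5, d@B4, e@B6, f@B6}  OUT={a@B2, b@B8, c@B8, d@B4, e@B6, f@B6}
  B9:  IN={a@B2, b@B8, c@B8, d@B4, e@B6, f@B6}  OUT={a@B2, b@B8, c@B9, d@B4, e@B6, f@B9}

Merge at B4: IN[B4] = OUT[B3] = {a@B2, b@B2, c@B2, d@B3, e@B4, f@B4}
Applying B4's transfer function to that IN value gives OUT[B4] (row B4 above).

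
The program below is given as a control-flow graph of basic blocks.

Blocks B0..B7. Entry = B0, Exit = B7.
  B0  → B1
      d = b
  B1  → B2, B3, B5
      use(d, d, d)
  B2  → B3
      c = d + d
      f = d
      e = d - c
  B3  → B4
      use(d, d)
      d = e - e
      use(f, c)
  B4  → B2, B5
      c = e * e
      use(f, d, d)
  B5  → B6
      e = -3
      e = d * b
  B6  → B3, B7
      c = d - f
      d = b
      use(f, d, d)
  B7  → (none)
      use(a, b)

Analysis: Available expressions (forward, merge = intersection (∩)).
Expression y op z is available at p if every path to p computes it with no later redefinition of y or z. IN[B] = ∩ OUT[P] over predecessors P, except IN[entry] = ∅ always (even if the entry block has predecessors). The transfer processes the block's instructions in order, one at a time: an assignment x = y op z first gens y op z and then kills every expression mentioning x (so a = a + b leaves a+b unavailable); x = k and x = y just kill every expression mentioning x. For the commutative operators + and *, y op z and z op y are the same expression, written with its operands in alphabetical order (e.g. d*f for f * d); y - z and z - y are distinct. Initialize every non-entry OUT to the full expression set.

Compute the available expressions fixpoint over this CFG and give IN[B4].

Fixpoint table:
  B0:   IN={}   OUT={}
  B1:   IN={}   OUT={}
  B2:   IN={}   OUT={d+d, d-c}
  B3:   IN={}   OUT={e-e}
  B4:   IN={e-e}   OUT={e*e, e-e}
  B5:   IN={}   OUT={b*d}
  B6:   IN={b*d}   OUT={}
  B7:   IN={}   OUT={}

Merge at B4: IN[B4] = OUT[B3] = {e-e}

Answer: {e-e}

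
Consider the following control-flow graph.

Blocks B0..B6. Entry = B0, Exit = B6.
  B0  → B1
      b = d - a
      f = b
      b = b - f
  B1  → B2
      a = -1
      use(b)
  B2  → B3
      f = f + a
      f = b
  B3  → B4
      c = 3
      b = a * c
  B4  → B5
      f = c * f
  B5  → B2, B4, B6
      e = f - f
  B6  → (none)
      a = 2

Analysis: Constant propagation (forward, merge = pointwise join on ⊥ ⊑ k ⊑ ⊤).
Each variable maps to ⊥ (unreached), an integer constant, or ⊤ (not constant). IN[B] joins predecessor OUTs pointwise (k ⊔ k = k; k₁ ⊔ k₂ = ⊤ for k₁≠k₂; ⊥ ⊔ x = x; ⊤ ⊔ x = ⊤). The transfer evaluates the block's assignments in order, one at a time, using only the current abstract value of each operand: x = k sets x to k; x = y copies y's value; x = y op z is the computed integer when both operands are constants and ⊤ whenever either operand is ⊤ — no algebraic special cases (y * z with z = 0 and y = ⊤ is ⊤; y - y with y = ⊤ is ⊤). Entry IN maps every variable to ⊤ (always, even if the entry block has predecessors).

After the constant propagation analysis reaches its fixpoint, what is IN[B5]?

Answer: {a: -1, b: -3, c: 3, d: ⊤, e: ⊤, f: ⊤}

Working:
Per-block solution:
  B0:   IN=(all ⊤)   OUT=(all ⊤)
  B1:   IN=(all ⊤)   OUT={a:-1; rest ⊤}
  B2:   IN={a:-1; rest ⊤}   OUT={a:-1; rest ⊤}
  B3:   IN={a:-1; rest ⊤}   OUT={a:-1, b:-3, c:3; rest ⊤}
  B4:   IN={a:-1, b:-3, c:3; rest ⊤}   OUT={a:-1, b:-3, c:3; rest ⊤}
  B5:   IN={a:-1, b:-3, c:3; rest ⊤}   OUT={a:-1, b:-3, c:3; rest ⊤}
  B6:   IN={a:-1, b:-3, c:3; rest ⊤}   OUT={a:2, b:-3, c:3; rest ⊤}

Merge at B5: IN[B5] = OUT[B4] = {a: -1, b: -3, c: 3, d: ⊤, e: ⊤, f: ⊤}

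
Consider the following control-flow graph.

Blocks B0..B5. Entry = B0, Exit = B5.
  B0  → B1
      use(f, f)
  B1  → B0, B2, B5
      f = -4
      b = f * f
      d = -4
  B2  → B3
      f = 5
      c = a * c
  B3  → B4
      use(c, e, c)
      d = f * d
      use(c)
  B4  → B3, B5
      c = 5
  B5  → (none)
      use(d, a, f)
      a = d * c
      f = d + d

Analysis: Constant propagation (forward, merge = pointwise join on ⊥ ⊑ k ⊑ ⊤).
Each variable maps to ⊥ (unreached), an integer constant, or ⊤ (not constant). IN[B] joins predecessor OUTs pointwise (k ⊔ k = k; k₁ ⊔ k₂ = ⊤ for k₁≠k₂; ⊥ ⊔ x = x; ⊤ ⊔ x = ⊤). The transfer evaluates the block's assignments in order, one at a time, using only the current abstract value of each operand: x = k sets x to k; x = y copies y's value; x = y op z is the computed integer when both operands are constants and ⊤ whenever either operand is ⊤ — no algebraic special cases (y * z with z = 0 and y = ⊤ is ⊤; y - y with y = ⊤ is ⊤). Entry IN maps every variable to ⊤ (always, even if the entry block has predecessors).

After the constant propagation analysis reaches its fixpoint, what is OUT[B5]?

Per-block solution:
  B0:  IN=(all ⊤)  OUT=(all ⊤)
  B1:  IN=(all ⊤)  OUT={b:16, d:-4, f:-4; rest ⊤}
  B2:  IN={b:16, d:-4, f:-4; rest ⊤}  OUT={b:16, d:-4, f:5; rest ⊤}
  B3:  IN={b:16, f:5; rest ⊤}  OUT={b:16, f:5; rest ⊤}
  B4:  IN={b:16, f:5; rest ⊤}  OUT={b:16, c:5, f:5; rest ⊤}
  B5:  IN={b:16; rest ⊤}  OUT={b:16; rest ⊤}

Merge at B5: IN[B5] = OUT[B1] ⊔ OUT[B4] = {a: ⊤, b: 16, c: ⊤, d: ⊤, e: ⊤, f: ⊤}
Applying B5's transfer function to that IN value gives OUT[B5] (row B5 above).

Answer: {a: ⊤, b: 16, c: ⊤, d: ⊤, e: ⊤, f: ⊤}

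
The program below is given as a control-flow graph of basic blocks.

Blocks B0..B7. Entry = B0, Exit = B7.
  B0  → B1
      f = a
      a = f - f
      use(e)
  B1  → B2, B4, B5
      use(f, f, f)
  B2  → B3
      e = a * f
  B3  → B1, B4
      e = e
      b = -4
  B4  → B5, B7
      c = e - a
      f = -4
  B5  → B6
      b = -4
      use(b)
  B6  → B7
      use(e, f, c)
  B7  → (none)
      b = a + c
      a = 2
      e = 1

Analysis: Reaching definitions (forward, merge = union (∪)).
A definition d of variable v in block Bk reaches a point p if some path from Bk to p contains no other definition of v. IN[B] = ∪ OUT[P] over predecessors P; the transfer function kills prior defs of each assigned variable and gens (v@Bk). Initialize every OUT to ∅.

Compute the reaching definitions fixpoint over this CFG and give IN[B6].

Answer: {a@B0, b@B5, c@B4, e@B3, f@B0, f@B4}

Working:
Converged values:
  B0:   IN={}   OUT={a@B0, f@B0}
  B1:   IN={a@B0, b@B3, e@B3, f@B0}   OUT={a@B0, b@B3, e@B3, f@B0}
  B2:   IN={a@B0, b@B3, e@B3, f@B0}   OUT={a@B0, b@B3, e@B2, f@B0}
  B3:   IN={a@B0, b@B3, e@B2, f@B0}   OUT={a@B0, b@B3, e@B3, f@B0}
  B4:   IN={a@B0, b@B3, e@B3, f@B0}   OUT={a@B0, b@B3, c@B4, e@B3, f@B4}
  B5:   IN={a@B0, b@B3, c@B4, e@B3, f@B0, f@B4}   OUT={a@B0, b@B5, c@B4, e@B3, f@B0, f@B4}
  B6:   IN={a@B0, b@B5, c@B4, e@B3, f@B0, f@B4}   OUT={a@B0, b@B5, c@B4, e@B3, f@B0, f@B4}
  B7:   IN={a@B0, b@B3, b@B5, c@B4, e@B3, f@B0, f@B4}   OUT={a@B7, b@B7, c@B4, e@B7, f@B0, f@B4}

Merge at B6: IN[B6] = OUT[B5] = {a@B0, b@B5, c@B4, e@B3, f@B0, f@B4}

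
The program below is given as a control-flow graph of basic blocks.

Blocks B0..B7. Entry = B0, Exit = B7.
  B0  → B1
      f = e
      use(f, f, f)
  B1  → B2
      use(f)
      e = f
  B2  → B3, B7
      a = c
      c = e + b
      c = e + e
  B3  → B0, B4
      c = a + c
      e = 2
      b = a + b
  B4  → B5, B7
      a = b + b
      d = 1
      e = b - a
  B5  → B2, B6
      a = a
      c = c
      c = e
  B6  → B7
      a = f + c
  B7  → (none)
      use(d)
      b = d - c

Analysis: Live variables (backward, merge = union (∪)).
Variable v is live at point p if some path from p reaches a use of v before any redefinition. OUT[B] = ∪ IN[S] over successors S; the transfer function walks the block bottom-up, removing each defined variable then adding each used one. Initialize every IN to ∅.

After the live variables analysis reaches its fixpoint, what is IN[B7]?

Per-block solution:
  B0: | IN={b, c, d, e} | OUT={b, c, d, f}
  B1: | IN={b, c, d, f} | OUT={b, c, d, e, f}
  B2: | IN={b, c, d, e, f} | OUT={a, b, c, d, f}
  B3: | IN={a, b, c, d, f} | OUT={b, c, d, e, f}
  B4: | IN={b, c, f} | OUT={a, b, c, d, e, f}
  B5: | IN={a, b, c, d, e, f} | OUT={b, c, d, e, f}
  B6: | IN={c, d, f} | OUT={c, d}
  B7: | IN={c, d} | OUT={}

B7 is the boundary node: OUT[B7] = {}
Applying B7's transfer function to that OUT value gives IN[B7] (row B7 above).

Answer: {c, d}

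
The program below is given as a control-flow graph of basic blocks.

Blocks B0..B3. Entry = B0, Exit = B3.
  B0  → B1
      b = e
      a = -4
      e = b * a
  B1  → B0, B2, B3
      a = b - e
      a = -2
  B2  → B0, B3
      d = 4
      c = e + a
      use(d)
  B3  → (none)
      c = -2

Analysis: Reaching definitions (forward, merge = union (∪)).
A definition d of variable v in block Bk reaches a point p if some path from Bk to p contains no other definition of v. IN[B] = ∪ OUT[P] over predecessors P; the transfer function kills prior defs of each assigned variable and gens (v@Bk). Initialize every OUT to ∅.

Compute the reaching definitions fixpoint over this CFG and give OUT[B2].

Answer: {a@B1, b@B0, c@B2, d@B2, e@B0}

Working:
Converged values:
  B0:   IN={a@B1, b@B0, c@B2, d@B2, e@B0}   OUT={a@B0, b@B0, c@B2, d@B2, e@B0}
  B1:   IN={a@B0, b@B0, c@B2, d@B2, e@B0}   OUT={a@B1, b@B0, c@B2, d@B2, e@B0}
  B2:   IN={a@B1, b@B0, c@B2, d@B2, e@B0}   OUT={a@B1, b@B0, c@B2, d@B2, e@B0}
  B3:   IN={a@B1, b@B0, c@B2, d@B2, e@B0}   OUT={a@B1, b@B0, c@B3, d@B2, e@B0}

Merge at B2: IN[B2] = OUT[B1] = {a@B1, b@B0, c@B2, d@B2, e@B0}
Applying B2's transfer function to that IN value gives OUT[B2] (row B2 above).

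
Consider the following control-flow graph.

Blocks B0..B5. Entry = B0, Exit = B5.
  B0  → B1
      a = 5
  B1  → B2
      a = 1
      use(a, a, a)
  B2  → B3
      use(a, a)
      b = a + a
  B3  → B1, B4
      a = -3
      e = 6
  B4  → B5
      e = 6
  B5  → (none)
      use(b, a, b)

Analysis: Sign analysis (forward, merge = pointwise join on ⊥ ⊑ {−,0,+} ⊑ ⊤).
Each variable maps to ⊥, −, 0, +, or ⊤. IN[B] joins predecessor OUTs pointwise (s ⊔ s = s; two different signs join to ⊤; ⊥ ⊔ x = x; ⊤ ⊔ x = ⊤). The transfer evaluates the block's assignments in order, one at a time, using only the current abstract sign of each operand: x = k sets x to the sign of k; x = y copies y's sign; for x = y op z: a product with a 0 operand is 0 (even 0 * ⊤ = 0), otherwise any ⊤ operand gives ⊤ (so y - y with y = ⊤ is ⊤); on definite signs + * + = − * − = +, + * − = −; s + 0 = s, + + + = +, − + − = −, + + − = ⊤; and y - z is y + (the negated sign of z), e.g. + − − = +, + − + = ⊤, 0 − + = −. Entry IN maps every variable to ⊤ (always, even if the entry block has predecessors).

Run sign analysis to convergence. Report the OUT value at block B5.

Fixpoint table:
  B0:  IN=(all ⊤)  OUT={a:+; rest ⊤}
  B1:  IN=(all ⊤)  OUT={a:+; rest ⊤}
  B2:  IN={a:+; rest ⊤}  OUT={a:+, b:+; rest ⊤}
  B3:  IN={a:+, b:+; rest ⊤}  OUT={a:-, b:+, e:+; rest ⊤}
  B4:  IN={a:-, b:+, e:+; rest ⊤}  OUT={a:-, b:+, e:+; rest ⊤}
  B5:  IN={a:-, b:+, e:+; rest ⊤}  OUT={a:-, b:+, e:+; rest ⊤}

Merge at B5: IN[B5] = OUT[B4] = {a: -, b: +, c: ⊤, d: ⊤, e: +, f: ⊤}
Applying B5's transfer function to that IN value gives OUT[B5] (row B5 above).

Answer: {a: -, b: +, c: ⊤, d: ⊤, e: +, f: ⊤}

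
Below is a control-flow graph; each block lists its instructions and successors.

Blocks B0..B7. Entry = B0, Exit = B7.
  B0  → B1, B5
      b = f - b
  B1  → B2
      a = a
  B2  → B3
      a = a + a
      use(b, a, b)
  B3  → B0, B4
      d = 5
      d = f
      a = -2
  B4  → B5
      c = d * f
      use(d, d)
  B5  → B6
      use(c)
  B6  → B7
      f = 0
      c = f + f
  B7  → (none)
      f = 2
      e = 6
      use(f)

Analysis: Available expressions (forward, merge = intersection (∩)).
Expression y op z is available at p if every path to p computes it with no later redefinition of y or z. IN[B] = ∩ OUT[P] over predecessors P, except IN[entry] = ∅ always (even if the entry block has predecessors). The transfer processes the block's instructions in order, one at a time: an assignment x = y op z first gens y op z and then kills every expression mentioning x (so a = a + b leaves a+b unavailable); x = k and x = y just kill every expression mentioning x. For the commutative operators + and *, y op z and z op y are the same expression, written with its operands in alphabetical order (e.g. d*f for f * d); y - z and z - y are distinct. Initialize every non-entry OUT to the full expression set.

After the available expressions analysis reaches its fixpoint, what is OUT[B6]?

Per-block solution:
  B0:  IN={}  OUT={}
  B1:  IN={}  OUT={}
  B2:  IN={}  OUT={}
  B3:  IN={}  OUT={}
  B4:  IN={}  OUT={d*f}
  B5:  IN={}  OUT={}
  B6:  IN={}  OUT={f+f}
  B7:  IN={f+f}  OUT={}

Merge at B6: IN[B6] = OUT[B5] = {}
Applying B6's transfer function to that IN value gives OUT[B6] (row B6 above).

Answer: {f+f}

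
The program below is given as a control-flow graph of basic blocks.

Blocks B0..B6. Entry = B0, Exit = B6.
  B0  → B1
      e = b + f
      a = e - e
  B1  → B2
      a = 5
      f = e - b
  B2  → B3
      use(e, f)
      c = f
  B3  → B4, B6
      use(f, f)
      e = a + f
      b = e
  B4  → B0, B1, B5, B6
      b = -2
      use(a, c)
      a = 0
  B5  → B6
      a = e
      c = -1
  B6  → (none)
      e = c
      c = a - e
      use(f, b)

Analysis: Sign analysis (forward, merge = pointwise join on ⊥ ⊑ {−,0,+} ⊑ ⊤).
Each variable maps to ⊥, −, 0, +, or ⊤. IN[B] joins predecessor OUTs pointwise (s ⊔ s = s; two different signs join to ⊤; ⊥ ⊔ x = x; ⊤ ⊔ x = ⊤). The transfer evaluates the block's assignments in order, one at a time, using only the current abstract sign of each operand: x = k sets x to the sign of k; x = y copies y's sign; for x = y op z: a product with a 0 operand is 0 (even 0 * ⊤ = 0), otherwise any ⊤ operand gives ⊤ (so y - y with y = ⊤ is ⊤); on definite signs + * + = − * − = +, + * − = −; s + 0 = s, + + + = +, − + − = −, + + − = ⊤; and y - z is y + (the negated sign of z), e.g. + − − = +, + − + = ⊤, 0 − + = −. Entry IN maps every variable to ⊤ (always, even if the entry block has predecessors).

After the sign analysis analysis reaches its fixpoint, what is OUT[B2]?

Converged values:
  B0: | IN=(all ⊤) | OUT=(all ⊤)
  B1: | IN=(all ⊤) | OUT={a:+; rest ⊤}
  B2: | IN={a:+; rest ⊤} | OUT={a:+; rest ⊤}
  B3: | IN={a:+; rest ⊤} | OUT={a:+; rest ⊤}
  B4: | IN={a:+; rest ⊤} | OUT={a:0, b:-; rest ⊤}
  B5: | IN={a:0, b:-; rest ⊤} | OUT={b:-, c:-; rest ⊤}
  B6: | IN=(all ⊤) | OUT=(all ⊤)

Merge at B2: IN[B2] = OUT[B1] = {a: +, b: ⊤, c: ⊤, d: ⊤, e: ⊤, f: ⊤}
Applying B2's transfer function to that IN value gives OUT[B2] (row B2 above).

Answer: {a: +, b: ⊤, c: ⊤, d: ⊤, e: ⊤, f: ⊤}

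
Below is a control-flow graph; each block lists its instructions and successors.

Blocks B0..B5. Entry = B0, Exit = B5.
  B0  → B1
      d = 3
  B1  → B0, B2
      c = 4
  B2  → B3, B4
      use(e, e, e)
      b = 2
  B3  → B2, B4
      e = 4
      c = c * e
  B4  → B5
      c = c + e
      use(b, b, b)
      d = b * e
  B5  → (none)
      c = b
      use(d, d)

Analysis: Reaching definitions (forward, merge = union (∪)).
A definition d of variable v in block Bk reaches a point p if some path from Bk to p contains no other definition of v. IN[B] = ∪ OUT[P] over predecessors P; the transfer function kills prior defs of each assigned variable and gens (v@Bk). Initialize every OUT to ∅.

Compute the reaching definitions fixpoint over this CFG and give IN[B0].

Per-block solution:
  B0:  IN={c@B1, d@B0}  OUT={c@B1, d@B0}
  B1:  IN={c@B1, d@B0}  OUT={c@B1, d@B0}
  B2:  IN={b@B2, c@B1, c@B3, d@B0, e@B3}  OUT={b@B2, c@B1, c@B3, d@B0, e@B3}
  B3:  IN={b@B2, c@B1, c@B3, d@B0, e@B3}  OUT={b@B2, c@B3, d@B0, e@B3}
  B4:  IN={b@B2, c@B1, c@B3, d@B0, e@B3}  OUT={b@B2, c@B4, d@B4, e@B3}
  B5:  IN={b@B2, c@B4, d@B4, e@B3}  OUT={b@B2, c@B5, d@B4, e@B3}

Merge at B0 (entry node, so the boundary value {} is joined with the incoming edge(s)): IN[B0] = {} ⊔ OUT[B1] = {c@B1, d@B0}

Answer: {c@B1, d@B0}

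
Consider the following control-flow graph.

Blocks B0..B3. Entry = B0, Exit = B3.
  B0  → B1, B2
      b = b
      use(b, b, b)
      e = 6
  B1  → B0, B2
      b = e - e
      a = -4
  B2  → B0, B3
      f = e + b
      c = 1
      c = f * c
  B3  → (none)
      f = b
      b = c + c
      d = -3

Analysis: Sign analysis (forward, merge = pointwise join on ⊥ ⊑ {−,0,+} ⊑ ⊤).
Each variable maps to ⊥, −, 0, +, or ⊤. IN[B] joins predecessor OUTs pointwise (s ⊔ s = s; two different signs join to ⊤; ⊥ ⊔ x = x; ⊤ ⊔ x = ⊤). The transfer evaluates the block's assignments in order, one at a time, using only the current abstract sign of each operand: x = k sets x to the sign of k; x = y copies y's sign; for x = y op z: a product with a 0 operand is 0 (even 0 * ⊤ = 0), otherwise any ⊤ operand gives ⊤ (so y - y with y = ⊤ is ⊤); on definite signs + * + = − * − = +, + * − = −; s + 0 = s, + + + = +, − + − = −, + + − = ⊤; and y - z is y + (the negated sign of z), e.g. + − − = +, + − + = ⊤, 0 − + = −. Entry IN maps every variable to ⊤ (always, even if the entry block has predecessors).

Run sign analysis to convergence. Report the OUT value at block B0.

Answer: {a: ⊤, b: ⊤, c: ⊤, d: ⊤, e: +, f: ⊤}

Derivation:
Converged values:
  B0: | IN=(all ⊤) | OUT={e:+; rest ⊤}
  B1: | IN={e:+; rest ⊤} | OUT={a:-, e:+; rest ⊤}
  B2: | IN={e:+; rest ⊤} | OUT={e:+; rest ⊤}
  B3: | IN={e:+; rest ⊤} | OUT={d:-, e:+; rest ⊤}

Merge at B0 (entry node, so the boundary value (all ⊤) is joined with the incoming edge(s)): IN[B0] = (all ⊤) ⊔ OUT[B1] ⊔ OUT[B2] = {a: ⊤, b: ⊤, c: ⊤, d: ⊤, e: ⊤, f: ⊤}
Applying B0's transfer function to that IN value gives OUT[B0] (row B0 above).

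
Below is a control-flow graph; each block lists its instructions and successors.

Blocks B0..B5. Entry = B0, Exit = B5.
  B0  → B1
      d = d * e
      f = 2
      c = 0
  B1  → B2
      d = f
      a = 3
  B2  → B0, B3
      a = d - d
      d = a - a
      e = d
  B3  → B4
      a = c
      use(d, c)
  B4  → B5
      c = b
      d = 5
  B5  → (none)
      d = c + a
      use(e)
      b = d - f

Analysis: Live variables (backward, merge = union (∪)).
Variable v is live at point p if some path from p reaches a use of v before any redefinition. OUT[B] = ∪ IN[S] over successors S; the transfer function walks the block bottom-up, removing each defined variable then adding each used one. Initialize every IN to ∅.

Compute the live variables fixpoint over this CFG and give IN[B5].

Converged values:
  B0: | IN={b, d, e} | OUT={b, c, f}
  B1: | IN={b, c, f} | OUT={b, c, d, f}
  B2: | IN={b, c, d, f} | OUT={b, c, d, e, f}
  B3: | IN={b, c, d, e, f} | OUT={a, b, e, f}
  B4: | IN={a, b, e, f} | OUT={a, c, e, f}
  B5: | IN={a, c, e, f} | OUT={}

B5 is the boundary node: OUT[B5] = {}
Applying B5's transfer function to that OUT value gives IN[B5] (row B5 above).

Answer: {a, c, e, f}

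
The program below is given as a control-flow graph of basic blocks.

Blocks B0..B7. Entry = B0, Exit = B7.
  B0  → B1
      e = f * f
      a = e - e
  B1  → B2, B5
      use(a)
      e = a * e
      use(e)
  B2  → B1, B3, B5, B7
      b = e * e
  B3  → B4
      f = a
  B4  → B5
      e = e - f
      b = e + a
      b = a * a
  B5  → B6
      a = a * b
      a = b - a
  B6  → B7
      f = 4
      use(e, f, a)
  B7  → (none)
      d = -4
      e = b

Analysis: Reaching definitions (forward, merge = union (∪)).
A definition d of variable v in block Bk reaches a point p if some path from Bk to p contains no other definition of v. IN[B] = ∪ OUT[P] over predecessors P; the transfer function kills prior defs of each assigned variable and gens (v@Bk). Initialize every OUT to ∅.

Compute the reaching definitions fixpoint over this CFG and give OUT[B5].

Per-block solution:
  B0:   IN={}   OUT={a@B0, e@B0}
  B1:   IN={a@B0, b@B2, e@B0, e@B1}   OUT={a@B0, b@B2, e@B1}
  B2:   IN={a@B0, b@B2, e@B1}   OUT={a@B0, b@B2, e@B1}
  B3:   IN={a@B0, b@B2, e@B1}   OUT={a@B0, b@B2, e@B1, f@B3}
  B4:   IN={a@B0, b@B2, e@B1, f@B3}   OUT={a@B0, b@B4, e@B4, f@B3}
  B5:   IN={a@B0, b@B2, b@B4, e@B1, e@B4, f@B3}   OUT={a@B5, b@B2, b@B4, e@B1, e@B4, f@B3}
  B6:   IN={a@B5, b@B2, b@B4, e@B1, e@B4, f@B3}   OUT={a@B5, b@B2, b@B4, e@B1, e@B4, f@B6}
  B7:   IN={a@B0, a@B5, b@B2, b@B4, e@B1, e@B4, f@B6}   OUT={a@B0, a@B5, b@B2, b@B4, d@B7, e@B7, f@B6}

Merge at B5: IN[B5] = OUT[B1] ⊔ OUT[B2] ⊔ OUT[B4] = {a@B0, b@B2, b@B4, e@B1, e@B4, f@B3}
Applying B5's transfer function to that IN value gives OUT[B5] (row B5 above).

Answer: {a@B5, b@B2, b@B4, e@B1, e@B4, f@B3}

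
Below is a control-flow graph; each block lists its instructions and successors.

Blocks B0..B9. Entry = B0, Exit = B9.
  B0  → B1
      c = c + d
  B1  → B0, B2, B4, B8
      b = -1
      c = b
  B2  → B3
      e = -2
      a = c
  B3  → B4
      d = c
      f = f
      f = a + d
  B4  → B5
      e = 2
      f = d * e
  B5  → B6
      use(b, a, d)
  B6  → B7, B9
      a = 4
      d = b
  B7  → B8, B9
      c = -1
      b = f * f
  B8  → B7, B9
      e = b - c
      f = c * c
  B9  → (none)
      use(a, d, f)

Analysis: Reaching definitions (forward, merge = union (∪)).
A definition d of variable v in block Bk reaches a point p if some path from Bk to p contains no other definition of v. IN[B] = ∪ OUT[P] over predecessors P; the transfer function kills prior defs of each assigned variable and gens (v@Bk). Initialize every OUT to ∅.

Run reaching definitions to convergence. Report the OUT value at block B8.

Fixpoint table:
  B0:  IN={b@B1, c@B1}  OUT={b@B1, c@B0}
  B1:  IN={b@B1, c@B0}  OUT={b@B1, c@B1}
  B2:  IN={b@B1, c@B1}  OUT={a@B2, b@B1, c@B1, e@B2}
  B3:  IN={a@B2, b@B1, c@B1, e@B2}  OUT={a@B2, b@B1, c@B1, d@B3, e@B2, f@B3}
  B4:  IN={a@B2, b@B1, c@B1, d@B3, e@B2, f@B3}  OUT={a@B2, b@B1, c@B1, d@B3, e@B4, f@B4}
  B5:  IN={a@B2, b@B1, c@B1, d@B3, e@B4, f@B4}  OUT={a@B2, b@B1, c@B1, d@B3, e@B4, f@B4}
  B6:  IN={a@B2, b@B1, c@B1, d@B3, e@B4, f@B4}  OUT={a@B6, b@B1, c@B1, d@B6, e@B4, f@B4}
  B7:  IN={a@B6, b@B1, b@B7, c@B1, c@B7, d@B6, e@B4, e@B8, f@B4, f@B8}  OUT={a@B6, b@B7, c@B7, d@B6, e@B4, e@B8, f@B4, f@B8}
  B8:  IN={a@B6, b@B1, b@B7, c@B1, c@B7, d@B6, e@B4, e@B8, f@B4, f@B8}  OUT={a@B6, b@B1, b@B7, c@B1, c@B7, d@B6, e@B8, f@B8}
  B9:  IN={a@B6, b@B1, b@B7, c@B1, c@B7, d@B6, e@B4, e@B8, f@B4, f@B8}  OUT={a@B6, b@B1, b@B7, c@B1, c@B7, d@B6, e@B4, e@B8, f@B4, f@B8}

Merge at B8: IN[B8] = OUT[B1] ⊔ OUT[B7] = {a@B6, b@B1, b@B7, c@B1, c@B7, d@B6, e@B4, e@B8, f@B4, f@B8}
Applying B8's transfer function to that IN value gives OUT[B8] (row B8 above).

Answer: {a@B6, b@B1, b@B7, c@B1, c@B7, d@B6, e@B8, f@B8}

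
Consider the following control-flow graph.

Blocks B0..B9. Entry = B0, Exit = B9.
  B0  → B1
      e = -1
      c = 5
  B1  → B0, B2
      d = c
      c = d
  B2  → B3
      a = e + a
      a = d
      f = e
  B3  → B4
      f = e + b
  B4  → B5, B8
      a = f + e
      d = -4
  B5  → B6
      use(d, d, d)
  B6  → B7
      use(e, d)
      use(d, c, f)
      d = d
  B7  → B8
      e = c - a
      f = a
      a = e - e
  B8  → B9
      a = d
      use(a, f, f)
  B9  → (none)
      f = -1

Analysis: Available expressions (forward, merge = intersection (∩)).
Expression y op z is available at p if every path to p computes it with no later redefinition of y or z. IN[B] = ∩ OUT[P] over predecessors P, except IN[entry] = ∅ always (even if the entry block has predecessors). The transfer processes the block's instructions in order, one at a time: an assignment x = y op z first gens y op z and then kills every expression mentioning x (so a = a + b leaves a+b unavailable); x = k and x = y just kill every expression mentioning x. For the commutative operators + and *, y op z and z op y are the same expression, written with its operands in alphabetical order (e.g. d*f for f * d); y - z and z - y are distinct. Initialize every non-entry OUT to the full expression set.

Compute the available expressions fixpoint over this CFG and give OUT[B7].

Answer: {e-e}

Derivation:
Converged values:
  B0: | IN={} | OUT={}
  B1: | IN={} | OUT={}
  B2: | IN={} | OUT={}
  B3: | IN={} | OUT={b+e}
  B4: | IN={b+e} | OUT={b+e, e+f}
  B5: | IN={b+e, e+f} | OUT={b+e, e+f}
  B6: | IN={b+e, e+f} | OUT={b+e, e+f}
  B7: | IN={b+e, e+f} | OUT={e-e}
  B8: | IN={} | OUT={}
  B9: | IN={} | OUT={}

Merge at B7: IN[B7] = OUT[B6] = {b+e, e+f}
Applying B7's transfer function to that IN value gives OUT[B7] (row B7 above).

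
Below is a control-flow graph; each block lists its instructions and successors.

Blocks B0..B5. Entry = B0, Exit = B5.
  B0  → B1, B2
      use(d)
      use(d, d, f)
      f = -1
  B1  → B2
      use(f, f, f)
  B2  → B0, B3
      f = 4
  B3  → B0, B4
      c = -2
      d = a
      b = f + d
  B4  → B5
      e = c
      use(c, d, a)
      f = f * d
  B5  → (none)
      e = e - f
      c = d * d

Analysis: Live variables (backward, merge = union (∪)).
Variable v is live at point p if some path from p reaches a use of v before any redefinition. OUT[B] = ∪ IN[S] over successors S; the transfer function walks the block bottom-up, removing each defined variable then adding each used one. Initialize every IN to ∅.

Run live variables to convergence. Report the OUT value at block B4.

Answer: {d, e, f}

Working:
Per-block solution:
  B0:   IN={a, d, f}   OUT={a, d, f}
  B1:   IN={a, d, f}   OUT={a, d}
  B2:   IN={a, d}   OUT={a, d, f}
  B3:   IN={a, f}   OUT={a, c, d, f}
  B4:   IN={a, c, d, f}   OUT={d, e, f}
  B5:   IN={d, e, f}   OUT={}

Merge at B4: OUT[B4] = IN[B5] = {d, e, f}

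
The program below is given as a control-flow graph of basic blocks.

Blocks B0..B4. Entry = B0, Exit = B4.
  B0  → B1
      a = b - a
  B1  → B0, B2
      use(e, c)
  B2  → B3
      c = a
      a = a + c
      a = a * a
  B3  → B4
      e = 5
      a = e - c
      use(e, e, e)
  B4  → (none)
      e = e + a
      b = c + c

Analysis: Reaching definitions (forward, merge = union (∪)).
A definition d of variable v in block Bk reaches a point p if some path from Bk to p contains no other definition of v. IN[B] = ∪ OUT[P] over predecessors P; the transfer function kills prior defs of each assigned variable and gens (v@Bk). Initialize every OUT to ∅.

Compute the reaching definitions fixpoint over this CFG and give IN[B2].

Fixpoint table:
  B0: | IN={a@B0} | OUT={a@B0}
  B1: | IN={a@B0} | OUT={a@B0}
  B2: | IN={a@B0} | OUT={a@B2, c@B2}
  B3: | IN={a@B2, c@B2} | OUT={a@B3, c@B2, e@B3}
  B4: | IN={a@B3, c@B2, e@B3} | OUT={a@B3, b@B4, c@B2, e@B4}

Merge at B2: IN[B2] = OUT[B1] = {a@B0}

Answer: {a@B0}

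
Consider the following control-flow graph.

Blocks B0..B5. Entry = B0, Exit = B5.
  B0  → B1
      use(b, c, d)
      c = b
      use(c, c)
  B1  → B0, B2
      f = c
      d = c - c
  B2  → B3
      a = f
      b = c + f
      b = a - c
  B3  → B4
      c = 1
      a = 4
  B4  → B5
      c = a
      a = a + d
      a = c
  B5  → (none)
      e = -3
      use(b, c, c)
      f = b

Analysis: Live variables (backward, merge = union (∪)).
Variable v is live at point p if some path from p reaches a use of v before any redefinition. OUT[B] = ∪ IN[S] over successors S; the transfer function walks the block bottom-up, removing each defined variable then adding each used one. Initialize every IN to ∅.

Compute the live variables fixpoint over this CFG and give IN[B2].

Answer: {c, d, f}

Derivation:
Per-block solution:
  B0: | IN={b, c, d} | OUT={b, c}
  B1: | IN={b, c} | OUT={b, c, d, f}
  B2: | IN={c, d, f} | OUT={b, d}
  B3: | IN={b, d} | OUT={a, b, d}
  B4: | IN={a, b, d} | OUT={b, c}
  B5: | IN={b, c} | OUT={}

Merge at B2: OUT[B2] = IN[B3] = {b, d}
Applying B2's transfer function to that OUT value gives IN[B2] (row B2 above).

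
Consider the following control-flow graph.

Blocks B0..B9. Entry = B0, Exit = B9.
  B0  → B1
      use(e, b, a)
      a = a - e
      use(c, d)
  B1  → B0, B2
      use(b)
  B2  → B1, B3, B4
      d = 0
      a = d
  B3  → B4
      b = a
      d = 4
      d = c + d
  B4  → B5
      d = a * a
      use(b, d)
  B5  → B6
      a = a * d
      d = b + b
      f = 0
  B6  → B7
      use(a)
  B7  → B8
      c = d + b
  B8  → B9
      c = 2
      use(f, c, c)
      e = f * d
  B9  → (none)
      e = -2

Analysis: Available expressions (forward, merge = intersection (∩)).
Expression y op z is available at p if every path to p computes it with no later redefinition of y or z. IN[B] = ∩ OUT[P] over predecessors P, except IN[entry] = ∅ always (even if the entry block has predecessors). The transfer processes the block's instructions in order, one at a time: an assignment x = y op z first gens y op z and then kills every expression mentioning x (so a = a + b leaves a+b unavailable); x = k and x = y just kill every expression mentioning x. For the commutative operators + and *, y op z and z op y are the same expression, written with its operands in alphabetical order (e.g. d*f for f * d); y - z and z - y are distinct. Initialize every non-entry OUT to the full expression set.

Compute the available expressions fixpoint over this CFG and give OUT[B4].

Answer: {a*a}

Working:
Converged values:
  B0: | IN={} | OUT={}
  B1: | IN={} | OUT={}
  B2: | IN={} | OUT={}
  B3: | IN={} | OUT={}
  B4: | IN={} | OUT={a*a}
  B5: | IN={a*a} | OUT={b+b}
  B6: | IN={b+b} | OUT={b+b}
  B7: | IN={b+b} | OUT={b+b, b+d}
  B8: | IN={b+b, b+d} | OUT={b+b, b+d, d*f}
  B9: | IN={b+b, b+d, d*f} | OUT={b+b, b+d, d*f}

Merge at B4: IN[B4] = OUT[B2] ∩ OUT[B3] = {}
Applying B4's transfer function to that IN value gives OUT[B4] (row B4 above).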